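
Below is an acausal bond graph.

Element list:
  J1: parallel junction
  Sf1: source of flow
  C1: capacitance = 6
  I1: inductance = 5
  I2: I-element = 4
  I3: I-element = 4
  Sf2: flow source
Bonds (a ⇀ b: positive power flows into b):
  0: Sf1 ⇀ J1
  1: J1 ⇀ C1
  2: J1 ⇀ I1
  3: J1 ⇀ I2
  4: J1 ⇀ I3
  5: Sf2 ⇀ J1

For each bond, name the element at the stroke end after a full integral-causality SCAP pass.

b0 stroke at Sf1  (Sf1: flow source, stroke at near end)
b5 stroke at Sf2  (source Sf2 imposes f)
b1 stroke at J1  (prefer integral on C1)
b2 stroke at I1  (J1: bond 1 brought effort, rest push out)
b3 stroke at I2  (common-e at J1 fixed by 1)
b4 stroke at I3  (0-jn J1 has e-setter on 1)

β0 stroke at Sf1
β1 stroke at J1
β2 stroke at I1
β3 stroke at I2
β4 stroke at I3
β5 stroke at Sf2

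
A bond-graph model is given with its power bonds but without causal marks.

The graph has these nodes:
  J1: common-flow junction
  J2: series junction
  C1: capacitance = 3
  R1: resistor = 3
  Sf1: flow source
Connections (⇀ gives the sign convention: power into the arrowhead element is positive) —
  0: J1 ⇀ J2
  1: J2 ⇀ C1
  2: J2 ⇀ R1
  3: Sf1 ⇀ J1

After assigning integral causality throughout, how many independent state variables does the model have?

1  (C1 all integral)

bond 3 |Sf1  (Sf1 (Sf) sets flow on bond)
bond 0 |J1  (J1: bond 3 brought flow, rest push out)
bond 1 |J2  (J2: bond 0 brought flow, rest push out)
bond 2 |J2  (J2 flow already set via bond 0)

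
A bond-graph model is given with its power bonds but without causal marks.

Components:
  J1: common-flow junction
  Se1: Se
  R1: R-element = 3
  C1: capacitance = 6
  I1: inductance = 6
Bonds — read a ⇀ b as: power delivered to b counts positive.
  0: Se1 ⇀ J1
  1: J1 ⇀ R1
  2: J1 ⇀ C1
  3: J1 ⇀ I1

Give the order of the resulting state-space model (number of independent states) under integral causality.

2  (C1, I1 all integral)

#0 stroke→J1  (Se1 fixes effort; stroke away)
#2 stroke→J1  (C1: C, integral causality)
#3 stroke→I1  (I1: I, integral causality)
#1 stroke→J1  (J1: bond 3 brought flow, rest push out)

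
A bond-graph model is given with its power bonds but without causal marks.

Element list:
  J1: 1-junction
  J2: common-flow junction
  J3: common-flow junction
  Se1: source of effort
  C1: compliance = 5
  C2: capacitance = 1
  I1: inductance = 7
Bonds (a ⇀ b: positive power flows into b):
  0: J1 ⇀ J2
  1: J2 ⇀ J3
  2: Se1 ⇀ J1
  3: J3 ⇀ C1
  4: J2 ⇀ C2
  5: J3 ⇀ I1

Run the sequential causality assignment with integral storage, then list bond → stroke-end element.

bond 0 stroke→J2
bond 1 stroke→J3
bond 2 stroke→J1
bond 3 stroke→J3
bond 4 stroke→J2
bond 5 stroke→I1

#2 stroke at J1  (Se1: effort source, stroke at far end)
#0 stroke at J2  (J1 needs exactly one f-in)
#3 stroke at J3  (C1 integral (e out))
#4 stroke at J2  (prefer integral on C2)
#1 stroke at J3  (closing 1-jn rule on J2)
#5 stroke at I1  (J3 needs exactly one f-in)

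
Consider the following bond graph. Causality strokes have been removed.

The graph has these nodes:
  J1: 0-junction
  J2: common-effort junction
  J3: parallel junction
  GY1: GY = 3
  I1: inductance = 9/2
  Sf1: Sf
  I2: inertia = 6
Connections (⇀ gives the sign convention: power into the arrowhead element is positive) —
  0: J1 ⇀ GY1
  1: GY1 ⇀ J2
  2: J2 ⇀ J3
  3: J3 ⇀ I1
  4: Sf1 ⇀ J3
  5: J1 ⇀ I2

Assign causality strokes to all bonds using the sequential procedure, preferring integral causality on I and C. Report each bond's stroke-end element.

b0 →J1
b1 →J2
b2 →J3
b3 →I1
b4 →Sf1
b5 →I2

#4 →Sf1  (Sf1 fixes flow; stroke at Sf1)
#3 →I1  (I1 integral (f out))
#2 →J3  (only one effort-in slot at J3)
#1 →J2  (closing 0-jn rule on J2)
#0 →J1  (through GY1, causality inverts; strokes same side of GY1)
#5 →I2  (J1: bond 0 brought effort, rest push out)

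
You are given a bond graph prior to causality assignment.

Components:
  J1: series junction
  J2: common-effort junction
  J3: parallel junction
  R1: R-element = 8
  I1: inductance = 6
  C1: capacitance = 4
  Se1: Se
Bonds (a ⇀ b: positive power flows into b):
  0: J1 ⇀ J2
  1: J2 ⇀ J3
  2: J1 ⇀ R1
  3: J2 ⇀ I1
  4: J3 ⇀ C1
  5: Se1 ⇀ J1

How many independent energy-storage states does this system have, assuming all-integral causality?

bond 5 stroke at J1  (Se1 (Se) sets effort on bond)
bond 3 stroke at I1  (prefer integral on I1)
bond 4 stroke at J3  (prefer integral on C1)
bond 1 stroke at J2  (common-e at J3 fixed by 4)
bond 0 stroke at J1  (J2 effort already set via bond 1)
bond 2 stroke at R1  (J1: last free bond brings flow in)

2  (C1, I1 all integral)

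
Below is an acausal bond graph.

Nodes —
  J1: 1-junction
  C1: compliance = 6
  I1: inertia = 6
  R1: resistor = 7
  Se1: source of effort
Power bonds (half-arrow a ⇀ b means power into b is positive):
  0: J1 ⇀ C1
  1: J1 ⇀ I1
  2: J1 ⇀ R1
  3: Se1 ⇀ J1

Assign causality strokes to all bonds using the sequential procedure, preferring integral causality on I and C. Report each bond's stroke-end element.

#3 |J1  (Se1 (Se) sets effort on bond)
#0 |J1  (C1: C, integral causality)
#1 |I1  (I1 outputs flow p/I1)
#2 |J1  (J1 flow already set via bond 1)

bond 0 |J1
bond 1 |I1
bond 2 |J1
bond 3 |J1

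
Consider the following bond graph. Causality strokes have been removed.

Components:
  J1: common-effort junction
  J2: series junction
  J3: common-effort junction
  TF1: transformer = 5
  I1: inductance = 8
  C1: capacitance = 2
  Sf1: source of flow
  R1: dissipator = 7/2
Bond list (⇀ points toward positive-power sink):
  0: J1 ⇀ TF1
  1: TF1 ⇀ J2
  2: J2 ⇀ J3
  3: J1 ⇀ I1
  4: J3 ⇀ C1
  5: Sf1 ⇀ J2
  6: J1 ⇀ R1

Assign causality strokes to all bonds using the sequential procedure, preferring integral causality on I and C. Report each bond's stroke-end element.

b0 →TF1
b1 →J2
b2 →J2
b3 →I1
b4 →J3
b5 →Sf1
b6 →J1

β5 |Sf1  (Sf1 fixes flow; stroke at Sf1)
β1 |J2  (common-f at J2 fixed by 5)
β2 |J2  (J2 flow already set via bond 5)
β4 |J3  (J3 needs exactly one e-in)
β0 |TF1  (TF1: transformer flips bond 1)
β3 |I1  (I1: I, integral causality)
β6 |J1  (closing 0-jn rule on J1)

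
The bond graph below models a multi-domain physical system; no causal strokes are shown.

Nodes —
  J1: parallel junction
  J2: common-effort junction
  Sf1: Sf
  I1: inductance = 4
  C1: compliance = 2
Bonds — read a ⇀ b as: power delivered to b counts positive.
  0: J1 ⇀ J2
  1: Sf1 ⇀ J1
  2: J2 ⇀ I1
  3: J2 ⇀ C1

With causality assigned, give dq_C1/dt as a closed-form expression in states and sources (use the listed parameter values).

b1 |Sf1  (Sf1: flow source, stroke at near end)
b0 |J1  (J1: last free bond brings effort in)
b2 |I1  (prefer integral on I1)
b3 |J2  (only one effort-in slot at J2)

dq_C1/dt = F_Sf1 - p_I1/4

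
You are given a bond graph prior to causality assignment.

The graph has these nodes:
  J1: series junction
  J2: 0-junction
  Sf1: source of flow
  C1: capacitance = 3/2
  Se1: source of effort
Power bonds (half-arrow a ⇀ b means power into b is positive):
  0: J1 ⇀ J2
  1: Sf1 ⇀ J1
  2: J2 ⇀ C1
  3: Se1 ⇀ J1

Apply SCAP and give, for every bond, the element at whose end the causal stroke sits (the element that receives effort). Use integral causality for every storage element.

b1 stroke at Sf1  (Sf1: flow source, stroke at near end)
b3 stroke at J1  (Se1 fixes effort; stroke away)
b0 stroke at J1  (common-f at J1 fixed by 1)
b2 stroke at J2  (J2: last free bond brings effort in)

#0 →J1
#1 →Sf1
#2 →J2
#3 →J1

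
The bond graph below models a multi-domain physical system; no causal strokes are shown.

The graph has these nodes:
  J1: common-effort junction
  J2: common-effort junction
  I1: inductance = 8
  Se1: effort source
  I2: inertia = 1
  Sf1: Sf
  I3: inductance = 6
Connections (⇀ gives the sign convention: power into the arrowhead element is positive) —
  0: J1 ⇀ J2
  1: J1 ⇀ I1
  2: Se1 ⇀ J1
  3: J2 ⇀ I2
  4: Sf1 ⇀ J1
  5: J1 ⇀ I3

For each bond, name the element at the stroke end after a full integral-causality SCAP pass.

bond 0 |J2
bond 1 |I1
bond 2 |J1
bond 3 |I2
bond 4 |Sf1
bond 5 |I3

b2 stroke→J1  (Se1 (Se) sets effort on bond)
b4 stroke→Sf1  (Sf1 fixes flow; stroke at Sf1)
b0 stroke→J2  (J1: bond 2 brought effort, rest push out)
b1 stroke→I1  (0-jn J1 has e-setter on 2)
b5 stroke→I3  (common-e at J1 fixed by 2)
b3 stroke→I2  (J2 effort already set via bond 0)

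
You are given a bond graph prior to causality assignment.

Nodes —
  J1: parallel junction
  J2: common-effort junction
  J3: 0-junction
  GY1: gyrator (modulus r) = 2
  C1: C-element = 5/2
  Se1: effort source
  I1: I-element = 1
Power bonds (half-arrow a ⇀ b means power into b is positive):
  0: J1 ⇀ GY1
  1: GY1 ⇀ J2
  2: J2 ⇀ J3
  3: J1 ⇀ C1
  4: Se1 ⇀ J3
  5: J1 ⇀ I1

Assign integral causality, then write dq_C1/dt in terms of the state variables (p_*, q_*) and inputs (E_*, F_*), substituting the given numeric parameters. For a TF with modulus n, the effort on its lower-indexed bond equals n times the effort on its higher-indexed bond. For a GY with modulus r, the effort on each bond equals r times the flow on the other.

β4 |J3  (Se1 (Se) sets effort on bond)
β2 |J2  (J3 effort already set via bond 4)
β1 |GY1  (0-jn J2 has e-setter on 2)
β0 |GY1  (GY1: gyrator matches bond 1)
β3 |J1  (C1 integral (e out))
β5 |I1  (J1 effort already set via bond 3)

dq_C1/dt = -E_Se1/2 - p_I1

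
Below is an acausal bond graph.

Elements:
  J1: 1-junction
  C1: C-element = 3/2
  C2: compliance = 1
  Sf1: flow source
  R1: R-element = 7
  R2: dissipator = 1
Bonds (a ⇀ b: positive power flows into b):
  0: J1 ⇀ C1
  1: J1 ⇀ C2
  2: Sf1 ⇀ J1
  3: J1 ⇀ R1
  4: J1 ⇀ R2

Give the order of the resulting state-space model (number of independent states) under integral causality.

bond 2 →Sf1  (Sf1: flow source, stroke at near end)
bond 0 →J1  (common-f at J1 fixed by 2)
bond 1 →J1  (common-f at J1 fixed by 2)
bond 3 →J1  (1-jn J1 has f-setter on 2)
bond 4 →J1  (common-f at J1 fixed by 2)

2  (C1, C2 all integral)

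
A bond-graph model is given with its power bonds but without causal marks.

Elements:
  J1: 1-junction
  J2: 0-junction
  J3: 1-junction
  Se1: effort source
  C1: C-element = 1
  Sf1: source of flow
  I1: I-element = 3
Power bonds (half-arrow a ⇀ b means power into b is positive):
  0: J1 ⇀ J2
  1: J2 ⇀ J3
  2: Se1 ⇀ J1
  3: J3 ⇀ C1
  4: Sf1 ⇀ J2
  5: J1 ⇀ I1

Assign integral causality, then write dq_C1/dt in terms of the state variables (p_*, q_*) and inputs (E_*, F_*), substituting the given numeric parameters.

bond 2 →J1  (source Se1 imposes e)
bond 4 →Sf1  (source Sf1 imposes f)
bond 3 →J3  (prefer integral on C1)
bond 1 →J2  (J3: last free bond brings flow in)
bond 0 →J1  (0-jn J2 has e-setter on 1)
bond 5 →I1  (only one flow-in slot at J1)

dq_C1/dt = F_Sf1 + p_I1/3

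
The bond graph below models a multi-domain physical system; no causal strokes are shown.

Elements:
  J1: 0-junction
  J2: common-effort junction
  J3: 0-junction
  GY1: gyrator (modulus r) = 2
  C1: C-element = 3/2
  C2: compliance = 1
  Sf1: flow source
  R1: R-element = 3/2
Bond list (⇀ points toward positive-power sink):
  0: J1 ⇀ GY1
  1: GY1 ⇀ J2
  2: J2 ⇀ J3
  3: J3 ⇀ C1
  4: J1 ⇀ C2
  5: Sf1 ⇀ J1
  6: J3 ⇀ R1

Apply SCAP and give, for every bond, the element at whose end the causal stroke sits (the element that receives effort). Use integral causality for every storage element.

b0 |GY1
b1 |GY1
b2 |J2
b3 |J3
b4 |J1
b5 |Sf1
b6 |R1

β5 stroke at Sf1  (Sf1 (Sf) sets flow on bond)
β3 stroke at J3  (C1 integral (e out))
β2 stroke at J2  (0-jn J3 has e-setter on 3)
β6 stroke at R1  (0-jn J3 has e-setter on 3)
β1 stroke at GY1  (0-jn J2 has e-setter on 2)
β0 stroke at GY1  (GY GY1: same side as bond 1)
β4 stroke at J1  (only one effort-in slot at J1)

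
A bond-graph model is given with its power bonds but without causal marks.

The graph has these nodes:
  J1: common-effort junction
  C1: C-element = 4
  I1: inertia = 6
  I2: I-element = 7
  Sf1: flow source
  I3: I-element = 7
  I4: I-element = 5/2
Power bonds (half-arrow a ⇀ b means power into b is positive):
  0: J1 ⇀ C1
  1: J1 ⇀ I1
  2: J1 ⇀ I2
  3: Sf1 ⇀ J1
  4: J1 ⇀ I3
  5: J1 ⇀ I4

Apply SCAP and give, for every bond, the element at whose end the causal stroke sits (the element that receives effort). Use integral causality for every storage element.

bond 0 →J1
bond 1 →I1
bond 2 →I2
bond 3 →Sf1
bond 4 →I3
bond 5 →I4

b3 stroke at Sf1  (Sf1 (Sf) sets flow on bond)
b0 stroke at J1  (C1: C, integral causality)
b1 stroke at I1  (J1 effort already set via bond 0)
b2 stroke at I2  (J1 effort already set via bond 0)
b4 stroke at I3  (0-jn J1 has e-setter on 0)
b5 stroke at I4  (J1: bond 0 brought effort, rest push out)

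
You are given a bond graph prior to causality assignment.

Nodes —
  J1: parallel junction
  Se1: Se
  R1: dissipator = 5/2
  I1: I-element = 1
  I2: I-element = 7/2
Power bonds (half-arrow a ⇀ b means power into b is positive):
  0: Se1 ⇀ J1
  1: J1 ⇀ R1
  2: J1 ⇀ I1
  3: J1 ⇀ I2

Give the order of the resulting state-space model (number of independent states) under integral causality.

β0 →J1  (Se1 (Se) sets effort on bond)
β1 →R1  (0-jn J1 has e-setter on 0)
β2 →I1  (J1 effort already set via bond 0)
β3 →I2  (J1 effort already set via bond 0)

2  (I1, I2 all integral)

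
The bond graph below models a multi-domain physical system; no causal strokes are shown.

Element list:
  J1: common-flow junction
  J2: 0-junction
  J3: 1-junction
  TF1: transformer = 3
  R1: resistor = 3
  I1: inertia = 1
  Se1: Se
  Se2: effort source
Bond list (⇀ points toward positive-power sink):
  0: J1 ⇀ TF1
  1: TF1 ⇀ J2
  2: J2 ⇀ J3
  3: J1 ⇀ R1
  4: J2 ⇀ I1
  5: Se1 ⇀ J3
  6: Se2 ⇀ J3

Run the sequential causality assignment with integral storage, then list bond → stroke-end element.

b0 →J1
b1 →TF1
b2 →J2
b3 →R1
b4 →I1
b5 →J3
b6 →J3

β5 →J3  (Se1: effort source, stroke at far end)
β6 →J3  (Se2 (Se) sets effort on bond)
β2 →J2  (closing 1-jn rule on J3)
β1 →TF1  (J2: bond 2 brought effort, rest push out)
β4 →I1  (0-jn J2 has e-setter on 2)
β0 →J1  (TF1 one-in-one-out from 1)
β3 →R1  (J1: last free bond brings flow in)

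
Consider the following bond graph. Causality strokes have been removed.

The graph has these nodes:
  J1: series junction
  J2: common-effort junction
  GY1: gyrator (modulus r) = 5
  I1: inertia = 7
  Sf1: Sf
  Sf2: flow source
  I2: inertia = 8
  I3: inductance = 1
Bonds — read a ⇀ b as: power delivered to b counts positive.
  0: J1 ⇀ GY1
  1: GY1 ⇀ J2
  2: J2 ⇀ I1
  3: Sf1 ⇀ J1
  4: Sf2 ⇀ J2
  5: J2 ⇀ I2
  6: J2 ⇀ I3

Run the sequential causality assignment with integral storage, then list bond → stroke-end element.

β0 |J1
β1 |J2
β2 |I1
β3 |Sf1
β4 |Sf2
β5 |I2
β6 |I3

β3 →Sf1  (Sf1 (Sf) sets flow on bond)
β4 →Sf2  (source Sf2 imposes f)
β0 →J1  (J1: bond 3 brought flow, rest push out)
β1 →J2  (GY1 both-in/both-out from 0)
β2 →I1  (0-jn J2 has e-setter on 1)
β5 →I2  (0-jn J2 has e-setter on 1)
β6 →I3  (J2: bond 1 brought effort, rest push out)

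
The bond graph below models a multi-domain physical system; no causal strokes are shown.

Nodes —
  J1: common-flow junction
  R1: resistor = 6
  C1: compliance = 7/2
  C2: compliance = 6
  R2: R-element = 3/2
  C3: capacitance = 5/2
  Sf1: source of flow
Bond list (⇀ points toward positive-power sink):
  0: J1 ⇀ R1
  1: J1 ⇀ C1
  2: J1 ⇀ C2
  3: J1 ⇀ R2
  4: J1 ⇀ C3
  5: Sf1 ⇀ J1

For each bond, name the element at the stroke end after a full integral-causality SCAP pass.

#0 stroke→J1
#1 stroke→J1
#2 stroke→J1
#3 stroke→J1
#4 stroke→J1
#5 stroke→Sf1

bond 5 stroke at Sf1  (source Sf1 imposes f)
bond 0 stroke at J1  (common-f at J1 fixed by 5)
bond 1 stroke at J1  (J1: bond 5 brought flow, rest push out)
bond 2 stroke at J1  (J1: bond 5 brought flow, rest push out)
bond 3 stroke at J1  (J1 flow already set via bond 5)
bond 4 stroke at J1  (J1 flow already set via bond 5)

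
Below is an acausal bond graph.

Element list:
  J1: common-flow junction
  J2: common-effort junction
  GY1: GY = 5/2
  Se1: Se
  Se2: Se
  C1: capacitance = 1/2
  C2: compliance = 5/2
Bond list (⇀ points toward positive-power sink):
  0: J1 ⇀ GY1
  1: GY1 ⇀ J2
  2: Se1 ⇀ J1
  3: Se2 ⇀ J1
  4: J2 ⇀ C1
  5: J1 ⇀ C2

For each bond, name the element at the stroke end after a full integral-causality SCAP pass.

β2 |J1  (Se1 (Se) sets effort on bond)
β3 |J1  (Se2 (Se) sets effort on bond)
β4 |J2  (C1: C, integral causality)
β1 |GY1  (J2 effort already set via bond 4)
β0 |GY1  (GY GY1: same side as bond 1)
β5 |J1  (J1: bond 0 brought flow, rest push out)

b0 →GY1
b1 →GY1
b2 →J1
b3 →J1
b4 →J2
b5 →J1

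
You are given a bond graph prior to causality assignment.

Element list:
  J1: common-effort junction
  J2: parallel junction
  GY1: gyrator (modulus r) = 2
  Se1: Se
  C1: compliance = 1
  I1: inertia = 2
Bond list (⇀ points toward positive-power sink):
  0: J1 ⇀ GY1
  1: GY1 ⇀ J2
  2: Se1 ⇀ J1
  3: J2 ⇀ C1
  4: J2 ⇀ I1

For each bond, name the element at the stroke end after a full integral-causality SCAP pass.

β2 →J1  (source Se1 imposes e)
β0 →GY1  (J1: bond 2 brought effort, rest push out)
β1 →GY1  (GY1 both-in/both-out from 0)
β3 →J2  (prefer integral on C1)
β4 →I1  (J2 effort already set via bond 3)

bond 0 |GY1
bond 1 |GY1
bond 2 |J1
bond 3 |J2
bond 4 |I1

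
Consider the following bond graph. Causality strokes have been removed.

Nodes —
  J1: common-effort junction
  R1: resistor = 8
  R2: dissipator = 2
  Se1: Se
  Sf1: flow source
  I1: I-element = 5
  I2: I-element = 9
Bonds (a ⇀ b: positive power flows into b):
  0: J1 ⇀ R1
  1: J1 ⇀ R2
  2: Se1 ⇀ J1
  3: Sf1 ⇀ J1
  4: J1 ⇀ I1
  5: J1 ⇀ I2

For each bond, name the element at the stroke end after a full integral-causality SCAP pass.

b0 stroke→R1
b1 stroke→R2
b2 stroke→J1
b3 stroke→Sf1
b4 stroke→I1
b5 stroke→I2

β2 stroke at J1  (source Se1 imposes e)
β3 stroke at Sf1  (Sf1 fixes flow; stroke at Sf1)
β0 stroke at R1  (J1 effort already set via bond 2)
β1 stroke at R2  (J1 effort already set via bond 2)
β4 stroke at I1  (0-jn J1 has e-setter on 2)
β5 stroke at I2  (0-jn J1 has e-setter on 2)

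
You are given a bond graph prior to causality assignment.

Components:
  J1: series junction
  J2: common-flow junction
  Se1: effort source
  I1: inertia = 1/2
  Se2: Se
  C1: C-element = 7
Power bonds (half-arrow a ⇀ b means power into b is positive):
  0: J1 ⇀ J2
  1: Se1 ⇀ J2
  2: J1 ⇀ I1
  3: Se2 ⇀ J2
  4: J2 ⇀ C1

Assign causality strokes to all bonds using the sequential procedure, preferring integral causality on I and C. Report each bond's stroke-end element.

bond 0 →J1
bond 1 →J2
bond 2 →I1
bond 3 →J2
bond 4 →J2

b1 |J2  (Se1 (Se) sets effort on bond)
b3 |J2  (Se2: effort source, stroke at far end)
b2 |I1  (I1 integral (f out))
b0 |J1  (J1 flow already set via bond 2)
b4 |J2  (common-f at J2 fixed by 0)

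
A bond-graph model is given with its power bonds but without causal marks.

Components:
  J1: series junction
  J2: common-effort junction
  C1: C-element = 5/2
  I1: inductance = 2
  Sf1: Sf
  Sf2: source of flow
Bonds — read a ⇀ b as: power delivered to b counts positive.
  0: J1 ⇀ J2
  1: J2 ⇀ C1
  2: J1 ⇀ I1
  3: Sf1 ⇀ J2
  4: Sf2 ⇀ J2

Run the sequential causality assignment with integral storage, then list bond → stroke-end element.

#0 stroke→J1
#1 stroke→J2
#2 stroke→I1
#3 stroke→Sf1
#4 stroke→Sf2

b3 →Sf1  (Sf1 fixes flow; stroke at Sf1)
b4 →Sf2  (Sf2: flow source, stroke at near end)
b1 →J2  (C1 integral (e out))
b0 →J1  (J2 effort already set via bond 1)
b2 →I1  (J1: last free bond brings flow in)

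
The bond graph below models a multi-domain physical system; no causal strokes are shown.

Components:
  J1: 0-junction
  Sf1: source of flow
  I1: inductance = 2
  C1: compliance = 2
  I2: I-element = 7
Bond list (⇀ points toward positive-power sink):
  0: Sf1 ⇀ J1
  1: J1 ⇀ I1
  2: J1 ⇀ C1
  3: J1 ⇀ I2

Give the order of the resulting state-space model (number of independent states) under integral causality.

3  (C1, I1, I2 all integral)

β0 stroke→Sf1  (Sf1: flow source, stroke at near end)
β1 stroke→I1  (I1 outputs flow p/I1)
β2 stroke→J1  (C1: C, integral causality)
β3 stroke→I2  (0-jn J1 has e-setter on 2)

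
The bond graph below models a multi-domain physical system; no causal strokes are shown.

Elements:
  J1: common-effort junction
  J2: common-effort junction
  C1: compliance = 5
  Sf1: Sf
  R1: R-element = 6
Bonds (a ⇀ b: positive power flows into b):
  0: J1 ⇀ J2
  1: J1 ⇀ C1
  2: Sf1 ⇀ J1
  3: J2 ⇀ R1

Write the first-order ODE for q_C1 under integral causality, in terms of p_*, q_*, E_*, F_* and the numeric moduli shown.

dq_C1/dt = F_Sf1 - q_C1/30

bond 2 stroke→Sf1  (Sf1: flow source, stroke at near end)
bond 1 stroke→J1  (prefer integral on C1)
bond 0 stroke→J2  (0-jn J1 has e-setter on 1)
bond 3 stroke→R1  (common-e at J2 fixed by 0)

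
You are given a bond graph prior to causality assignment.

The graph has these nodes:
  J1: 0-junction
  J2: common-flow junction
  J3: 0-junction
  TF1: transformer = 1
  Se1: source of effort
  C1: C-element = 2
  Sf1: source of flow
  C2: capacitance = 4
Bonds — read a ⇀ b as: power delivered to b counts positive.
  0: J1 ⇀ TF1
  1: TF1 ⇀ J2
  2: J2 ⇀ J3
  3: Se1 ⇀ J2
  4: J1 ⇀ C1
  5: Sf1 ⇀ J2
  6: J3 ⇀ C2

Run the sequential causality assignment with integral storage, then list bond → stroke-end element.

b3 stroke at J2  (Se1: effort source, stroke at far end)
b5 stroke at Sf1  (source Sf1 imposes f)
b1 stroke at J2  (J2: bond 5 brought flow, rest push out)
b2 stroke at J2  (J2: bond 5 brought flow, rest push out)
b6 stroke at J3  (J3 needs exactly one e-in)
b0 stroke at TF1  (TF1: transformer flips bond 1)
b4 stroke at J1  (closing 0-jn rule on J1)

bond 0 stroke→TF1
bond 1 stroke→J2
bond 2 stroke→J2
bond 3 stroke→J2
bond 4 stroke→J1
bond 5 stroke→Sf1
bond 6 stroke→J3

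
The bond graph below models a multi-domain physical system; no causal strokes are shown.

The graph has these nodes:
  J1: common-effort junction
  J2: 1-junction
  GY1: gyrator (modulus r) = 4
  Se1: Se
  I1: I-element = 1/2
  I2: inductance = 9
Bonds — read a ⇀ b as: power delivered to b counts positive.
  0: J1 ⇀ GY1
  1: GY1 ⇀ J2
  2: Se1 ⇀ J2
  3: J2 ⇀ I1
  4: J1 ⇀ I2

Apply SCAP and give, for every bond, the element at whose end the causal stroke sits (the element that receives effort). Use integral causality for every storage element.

#0 stroke→J1
#1 stroke→J2
#2 stroke→J2
#3 stroke→I1
#4 stroke→I2

#2 →J2  (source Se1 imposes e)
#3 →I1  (I1 integral (f out))
#1 →J2  (common-f at J2 fixed by 3)
#0 →J1  (GY1: gyrator matches bond 1)
#4 →I2  (0-jn J1 has e-setter on 0)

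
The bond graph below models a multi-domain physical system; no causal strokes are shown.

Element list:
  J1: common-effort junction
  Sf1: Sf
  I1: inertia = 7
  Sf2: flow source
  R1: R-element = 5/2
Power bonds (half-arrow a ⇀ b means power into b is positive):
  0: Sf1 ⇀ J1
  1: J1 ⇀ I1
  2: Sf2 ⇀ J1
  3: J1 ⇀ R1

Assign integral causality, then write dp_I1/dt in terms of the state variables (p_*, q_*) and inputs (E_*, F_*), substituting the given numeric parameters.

dp_I1/dt = 5*F_Sf1/2 + 5*F_Sf2/2 - 5*p_I1/14

b0 |Sf1  (Sf1: flow source, stroke at near end)
b2 |Sf2  (Sf2: flow source, stroke at near end)
b1 |I1  (I1 integral (f out))
b3 |J1  (J1: last free bond brings effort in)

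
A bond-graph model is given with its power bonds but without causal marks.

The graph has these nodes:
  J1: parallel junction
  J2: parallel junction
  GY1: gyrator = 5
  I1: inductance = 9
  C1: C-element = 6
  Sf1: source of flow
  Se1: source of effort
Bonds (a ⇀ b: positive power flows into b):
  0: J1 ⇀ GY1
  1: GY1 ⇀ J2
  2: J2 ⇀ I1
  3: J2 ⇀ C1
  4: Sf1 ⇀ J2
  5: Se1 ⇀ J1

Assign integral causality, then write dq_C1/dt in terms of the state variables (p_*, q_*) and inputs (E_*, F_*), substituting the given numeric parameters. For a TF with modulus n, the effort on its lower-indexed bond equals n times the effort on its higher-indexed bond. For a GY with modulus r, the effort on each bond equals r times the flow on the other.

dq_C1/dt = E_Se1/5 + F_Sf1 - p_I1/9

bond 4 |Sf1  (Sf1 (Sf) sets flow on bond)
bond 5 |J1  (Se1: effort source, stroke at far end)
bond 0 |GY1  (common-e at J1 fixed by 5)
bond 1 |GY1  (GY GY1: same side as bond 0)
bond 2 |I1  (prefer integral on I1)
bond 3 |J2  (J2 needs exactly one e-in)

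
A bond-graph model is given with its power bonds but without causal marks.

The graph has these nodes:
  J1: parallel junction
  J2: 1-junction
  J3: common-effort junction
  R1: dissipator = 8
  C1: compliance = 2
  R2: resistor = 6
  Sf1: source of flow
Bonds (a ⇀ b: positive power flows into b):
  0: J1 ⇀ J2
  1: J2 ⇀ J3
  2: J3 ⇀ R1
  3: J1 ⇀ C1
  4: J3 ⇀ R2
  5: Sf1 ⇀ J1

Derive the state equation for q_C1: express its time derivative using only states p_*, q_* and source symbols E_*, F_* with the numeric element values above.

β5 stroke→Sf1  (source Sf1 imposes f)
β3 stroke→J1  (prefer integral on C1)
β0 stroke→J2  (common-e at J1 fixed by 3)
β1 stroke→J3  (J2 needs exactly one f-in)
β2 stroke→R1  (common-e at J3 fixed by 1)
β4 stroke→R2  (J3: bond 1 brought effort, rest push out)

dq_C1/dt = F_Sf1 - 7*q_C1/48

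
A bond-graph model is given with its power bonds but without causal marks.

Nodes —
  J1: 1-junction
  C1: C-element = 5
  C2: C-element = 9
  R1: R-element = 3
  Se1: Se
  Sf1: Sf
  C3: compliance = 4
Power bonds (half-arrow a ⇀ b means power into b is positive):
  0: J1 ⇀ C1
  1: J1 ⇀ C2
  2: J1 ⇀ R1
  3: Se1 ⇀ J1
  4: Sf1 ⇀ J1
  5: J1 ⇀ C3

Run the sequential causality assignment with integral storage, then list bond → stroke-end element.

β3 →J1  (Se1 fixes effort; stroke away)
β4 →Sf1  (Sf1: flow source, stroke at near end)
β0 →J1  (common-f at J1 fixed by 4)
β1 →J1  (J1 flow already set via bond 4)
β2 →J1  (J1 flow already set via bond 4)
β5 →J1  (1-jn J1 has f-setter on 4)

b0 stroke at J1
b1 stroke at J1
b2 stroke at J1
b3 stroke at J1
b4 stroke at Sf1
b5 stroke at J1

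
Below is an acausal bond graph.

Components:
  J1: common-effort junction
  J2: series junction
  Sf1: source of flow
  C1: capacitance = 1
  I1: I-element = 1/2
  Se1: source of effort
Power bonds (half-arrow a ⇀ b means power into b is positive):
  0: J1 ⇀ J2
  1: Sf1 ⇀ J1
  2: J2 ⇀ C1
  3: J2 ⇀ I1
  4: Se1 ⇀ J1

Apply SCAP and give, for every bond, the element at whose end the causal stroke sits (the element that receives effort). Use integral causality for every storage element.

β0 stroke at J2
β1 stroke at Sf1
β2 stroke at J2
β3 stroke at I1
β4 stroke at J1

#1 |Sf1  (Sf1: flow source, stroke at near end)
#4 |J1  (Se1 fixes effort; stroke away)
#0 |J2  (common-e at J1 fixed by 4)
#2 |J2  (C1: C, integral causality)
#3 |I1  (J2 needs exactly one f-in)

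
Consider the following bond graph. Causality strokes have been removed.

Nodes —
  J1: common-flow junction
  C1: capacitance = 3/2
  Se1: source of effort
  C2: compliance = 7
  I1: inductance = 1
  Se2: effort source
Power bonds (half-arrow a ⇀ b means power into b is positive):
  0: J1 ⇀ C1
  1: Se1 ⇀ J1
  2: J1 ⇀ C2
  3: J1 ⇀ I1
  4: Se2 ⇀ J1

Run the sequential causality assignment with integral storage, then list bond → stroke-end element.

#0 stroke→J1
#1 stroke→J1
#2 stroke→J1
#3 stroke→I1
#4 stroke→J1

bond 1 →J1  (Se1 (Se) sets effort on bond)
bond 4 →J1  (source Se2 imposes e)
bond 0 →J1  (C1: C, integral causality)
bond 2 →J1  (C2: C, integral causality)
bond 3 →I1  (J1: last free bond brings flow in)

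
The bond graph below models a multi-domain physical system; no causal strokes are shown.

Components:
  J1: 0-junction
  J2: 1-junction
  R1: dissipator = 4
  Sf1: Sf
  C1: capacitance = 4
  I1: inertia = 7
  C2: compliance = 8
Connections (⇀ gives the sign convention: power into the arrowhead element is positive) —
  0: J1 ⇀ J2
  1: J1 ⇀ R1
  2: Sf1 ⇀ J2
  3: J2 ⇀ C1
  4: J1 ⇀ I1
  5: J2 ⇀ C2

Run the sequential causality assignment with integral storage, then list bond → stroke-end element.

bond 2 →Sf1  (Sf1 (Sf) sets flow on bond)
bond 0 →J2  (J2 flow already set via bond 2)
bond 3 →J2  (J2: bond 2 brought flow, rest push out)
bond 5 →J2  (J2: bond 2 brought flow, rest push out)
bond 4 →I1  (prefer integral on I1)
bond 1 →J1  (J1 needs exactly one e-in)

bond 0 →J2
bond 1 →J1
bond 2 →Sf1
bond 3 →J2
bond 4 →I1
bond 5 →J2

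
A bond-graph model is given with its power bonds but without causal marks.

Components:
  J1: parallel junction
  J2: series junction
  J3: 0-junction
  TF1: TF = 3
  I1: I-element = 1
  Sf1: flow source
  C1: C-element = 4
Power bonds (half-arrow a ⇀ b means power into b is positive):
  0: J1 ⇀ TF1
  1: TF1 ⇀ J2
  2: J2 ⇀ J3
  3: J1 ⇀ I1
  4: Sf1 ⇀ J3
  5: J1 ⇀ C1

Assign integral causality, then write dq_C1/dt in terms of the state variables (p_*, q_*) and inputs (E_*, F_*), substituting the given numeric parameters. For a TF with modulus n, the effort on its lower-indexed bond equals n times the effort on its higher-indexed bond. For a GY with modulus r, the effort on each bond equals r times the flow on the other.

b4 |Sf1  (Sf1 (Sf) sets flow on bond)
b2 |J3  (J3: last free bond brings effort in)
b1 |J2  (1-jn J2 has f-setter on 2)
b0 |TF1  (TF1: transformer flips bond 1)
b3 |I1  (I1 integral (f out))
b5 |J1  (J1 needs exactly one e-in)

dq_C1/dt = F_Sf1/3 - p_I1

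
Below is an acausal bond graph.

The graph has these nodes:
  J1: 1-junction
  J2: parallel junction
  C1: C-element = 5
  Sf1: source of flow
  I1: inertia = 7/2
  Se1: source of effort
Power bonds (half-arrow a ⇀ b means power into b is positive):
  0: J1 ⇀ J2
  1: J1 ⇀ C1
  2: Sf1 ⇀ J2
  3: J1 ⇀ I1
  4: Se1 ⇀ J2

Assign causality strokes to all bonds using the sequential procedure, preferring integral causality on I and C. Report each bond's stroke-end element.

b2 stroke at Sf1  (Sf1 fixes flow; stroke at Sf1)
b4 stroke at J2  (Se1 fixes effort; stroke away)
b0 stroke at J1  (0-jn J2 has e-setter on 4)
b1 stroke at J1  (C1 outputs effort q/C1)
b3 stroke at I1  (J1: last free bond brings flow in)

#0 |J1
#1 |J1
#2 |Sf1
#3 |I1
#4 |J2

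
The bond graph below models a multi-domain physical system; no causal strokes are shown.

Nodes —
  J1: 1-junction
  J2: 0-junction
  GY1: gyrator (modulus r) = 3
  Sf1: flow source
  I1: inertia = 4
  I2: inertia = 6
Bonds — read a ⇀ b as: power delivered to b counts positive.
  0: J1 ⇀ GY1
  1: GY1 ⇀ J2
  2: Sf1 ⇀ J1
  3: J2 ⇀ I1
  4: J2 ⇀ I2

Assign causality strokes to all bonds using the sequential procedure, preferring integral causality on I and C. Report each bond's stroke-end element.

#0 stroke→J1
#1 stroke→J2
#2 stroke→Sf1
#3 stroke→I1
#4 stroke→I2

b2 stroke at Sf1  (source Sf1 imposes f)
b0 stroke at J1  (common-f at J1 fixed by 2)
b1 stroke at J2  (GY GY1: same side as bond 0)
b3 stroke at I1  (0-jn J2 has e-setter on 1)
b4 stroke at I2  (common-e at J2 fixed by 1)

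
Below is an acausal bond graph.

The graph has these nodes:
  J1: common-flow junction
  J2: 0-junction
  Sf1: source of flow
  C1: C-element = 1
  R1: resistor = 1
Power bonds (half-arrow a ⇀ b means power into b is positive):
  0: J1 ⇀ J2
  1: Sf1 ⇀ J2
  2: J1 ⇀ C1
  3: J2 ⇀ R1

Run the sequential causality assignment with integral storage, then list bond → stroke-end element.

β0 stroke→J2
β1 stroke→Sf1
β2 stroke→J1
β3 stroke→R1

#1 stroke at Sf1  (Sf1: flow source, stroke at near end)
#2 stroke at J1  (prefer integral on C1)
#0 stroke at J2  (only one flow-in slot at J1)
#3 stroke at R1  (J2 effort already set via bond 0)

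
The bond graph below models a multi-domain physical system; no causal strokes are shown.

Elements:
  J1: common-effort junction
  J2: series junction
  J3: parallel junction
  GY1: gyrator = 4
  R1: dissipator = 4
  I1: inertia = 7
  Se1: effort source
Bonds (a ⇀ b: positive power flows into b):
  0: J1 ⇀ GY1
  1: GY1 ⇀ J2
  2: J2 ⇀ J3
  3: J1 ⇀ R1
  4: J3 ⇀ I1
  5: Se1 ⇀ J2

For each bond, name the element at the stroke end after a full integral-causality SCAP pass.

#5 |J2  (Se1 fixes effort; stroke away)
#4 |I1  (I1 integral (f out))
#2 |J3  (only one effort-in slot at J3)
#1 |J2  (J2: bond 2 brought flow, rest push out)
#0 |J1  (through GY1, causality inverts; strokes same side of GY1)
#3 |R1  (common-e at J1 fixed by 0)

b0 |J1
b1 |J2
b2 |J3
b3 |R1
b4 |I1
b5 |J2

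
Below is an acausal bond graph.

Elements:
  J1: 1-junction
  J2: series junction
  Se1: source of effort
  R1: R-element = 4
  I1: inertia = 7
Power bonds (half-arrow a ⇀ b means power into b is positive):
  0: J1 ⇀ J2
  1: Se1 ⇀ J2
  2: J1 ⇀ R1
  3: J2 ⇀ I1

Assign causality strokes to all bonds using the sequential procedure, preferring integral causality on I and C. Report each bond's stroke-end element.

b0 stroke at J2
b1 stroke at J2
b2 stroke at J1
b3 stroke at I1

#1 →J2  (Se1 (Se) sets effort on bond)
#3 →I1  (prefer integral on I1)
#0 →J2  (J2 flow already set via bond 3)
#2 →J1  (common-f at J1 fixed by 0)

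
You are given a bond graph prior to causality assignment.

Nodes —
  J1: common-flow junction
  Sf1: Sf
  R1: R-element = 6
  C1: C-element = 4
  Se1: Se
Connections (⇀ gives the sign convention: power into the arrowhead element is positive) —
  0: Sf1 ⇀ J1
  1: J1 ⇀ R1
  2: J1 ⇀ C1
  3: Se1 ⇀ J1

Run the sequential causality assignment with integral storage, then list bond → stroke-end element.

#0 stroke at Sf1
#1 stroke at J1
#2 stroke at J1
#3 stroke at J1

b0 |Sf1  (Sf1: flow source, stroke at near end)
b3 |J1  (Se1 (Se) sets effort on bond)
b1 |J1  (common-f at J1 fixed by 0)
b2 |J1  (J1: bond 0 brought flow, rest push out)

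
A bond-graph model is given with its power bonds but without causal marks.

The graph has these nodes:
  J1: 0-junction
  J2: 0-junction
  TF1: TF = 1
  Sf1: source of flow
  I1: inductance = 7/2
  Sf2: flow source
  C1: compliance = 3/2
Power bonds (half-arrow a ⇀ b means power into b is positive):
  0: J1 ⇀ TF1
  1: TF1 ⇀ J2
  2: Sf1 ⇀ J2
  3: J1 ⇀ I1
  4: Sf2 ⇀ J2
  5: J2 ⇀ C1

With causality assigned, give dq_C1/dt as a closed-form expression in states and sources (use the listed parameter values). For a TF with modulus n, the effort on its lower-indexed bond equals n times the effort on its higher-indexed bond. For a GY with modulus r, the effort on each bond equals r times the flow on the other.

bond 2 stroke→Sf1  (Sf1: flow source, stroke at near end)
bond 4 stroke→Sf2  (Sf2: flow source, stroke at near end)
bond 3 stroke→I1  (I1 outputs flow p/I1)
bond 0 stroke→J1  (J1: last free bond brings effort in)
bond 1 stroke→TF1  (through TF1, causality passes straight; one stroke at TF1)
bond 5 stroke→J2  (J2 needs exactly one e-in)

dq_C1/dt = F_Sf1 + F_Sf2 - 2*p_I1/7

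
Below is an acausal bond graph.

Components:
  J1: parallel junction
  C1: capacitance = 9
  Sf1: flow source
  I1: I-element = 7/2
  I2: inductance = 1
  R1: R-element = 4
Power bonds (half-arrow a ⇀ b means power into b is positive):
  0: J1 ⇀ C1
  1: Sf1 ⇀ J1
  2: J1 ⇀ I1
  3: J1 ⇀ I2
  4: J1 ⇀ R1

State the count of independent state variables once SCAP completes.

3  (C1, I1, I2 all integral)

#1 →Sf1  (Sf1 fixes flow; stroke at Sf1)
#0 →J1  (prefer integral on C1)
#2 →I1  (J1: bond 0 brought effort, rest push out)
#3 →I2  (J1 effort already set via bond 0)
#4 →R1  (0-jn J1 has e-setter on 0)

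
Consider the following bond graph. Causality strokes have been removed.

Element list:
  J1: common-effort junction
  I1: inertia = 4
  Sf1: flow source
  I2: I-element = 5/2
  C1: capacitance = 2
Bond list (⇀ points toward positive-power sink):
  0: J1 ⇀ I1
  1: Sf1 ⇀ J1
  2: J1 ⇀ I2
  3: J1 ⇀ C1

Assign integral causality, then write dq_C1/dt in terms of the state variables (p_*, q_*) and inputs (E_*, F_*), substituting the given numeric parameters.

bond 1 stroke at Sf1  (Sf1 (Sf) sets flow on bond)
bond 0 stroke at I1  (I1 integral (f out))
bond 2 stroke at I2  (I2: I, integral causality)
bond 3 stroke at J1  (J1: last free bond brings effort in)

dq_C1/dt = F_Sf1 - p_I1/4 - 2*p_I2/5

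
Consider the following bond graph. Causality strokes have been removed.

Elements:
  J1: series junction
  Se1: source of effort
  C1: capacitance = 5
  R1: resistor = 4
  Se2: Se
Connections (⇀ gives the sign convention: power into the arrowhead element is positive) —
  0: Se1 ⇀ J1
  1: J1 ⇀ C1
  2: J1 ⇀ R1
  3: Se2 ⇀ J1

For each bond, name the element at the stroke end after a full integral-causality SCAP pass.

b0 →J1  (source Se1 imposes e)
b3 →J1  (source Se2 imposes e)
b1 →J1  (prefer integral on C1)
b2 →R1  (J1 needs exactly one f-in)

bond 0 stroke→J1
bond 1 stroke→J1
bond 2 stroke→R1
bond 3 stroke→J1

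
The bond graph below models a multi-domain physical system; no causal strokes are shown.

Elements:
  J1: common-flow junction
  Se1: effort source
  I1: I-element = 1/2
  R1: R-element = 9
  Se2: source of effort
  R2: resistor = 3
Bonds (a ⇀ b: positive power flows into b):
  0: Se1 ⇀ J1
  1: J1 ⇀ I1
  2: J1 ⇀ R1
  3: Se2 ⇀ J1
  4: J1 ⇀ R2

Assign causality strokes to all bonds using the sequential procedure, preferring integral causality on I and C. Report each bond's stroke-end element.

b0 |J1  (Se1: effort source, stroke at far end)
b3 |J1  (Se2 (Se) sets effort on bond)
b1 |I1  (I1 outputs flow p/I1)
b2 |J1  (common-f at J1 fixed by 1)
b4 |J1  (common-f at J1 fixed by 1)

b0 |J1
b1 |I1
b2 |J1
b3 |J1
b4 |J1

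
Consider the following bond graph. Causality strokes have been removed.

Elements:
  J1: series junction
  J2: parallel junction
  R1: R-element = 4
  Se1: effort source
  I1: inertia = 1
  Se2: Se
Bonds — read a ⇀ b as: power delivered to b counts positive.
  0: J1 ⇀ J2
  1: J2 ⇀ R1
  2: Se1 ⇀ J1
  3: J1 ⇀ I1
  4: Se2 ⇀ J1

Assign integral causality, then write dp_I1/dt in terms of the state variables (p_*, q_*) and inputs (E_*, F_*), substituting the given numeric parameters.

dp_I1/dt = E_Se1 + E_Se2 - 4*p_I1

b2 |J1  (Se1 (Se) sets effort on bond)
b4 |J1  (Se2 (Se) sets effort on bond)
b3 |I1  (I1: I, integral causality)
b0 |J1  (1-jn J1 has f-setter on 3)
b1 |J2  (J2 needs exactly one e-in)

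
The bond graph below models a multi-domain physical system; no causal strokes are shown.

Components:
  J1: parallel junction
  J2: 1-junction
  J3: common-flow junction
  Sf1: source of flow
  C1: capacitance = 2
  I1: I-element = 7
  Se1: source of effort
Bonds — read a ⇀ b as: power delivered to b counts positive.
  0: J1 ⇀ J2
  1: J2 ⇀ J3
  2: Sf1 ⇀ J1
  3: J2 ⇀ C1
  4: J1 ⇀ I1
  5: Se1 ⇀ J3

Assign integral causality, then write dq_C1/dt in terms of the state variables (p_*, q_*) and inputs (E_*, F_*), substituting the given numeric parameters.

dq_C1/dt = F_Sf1 - p_I1/7

β2 stroke→Sf1  (Sf1 fixes flow; stroke at Sf1)
β5 stroke→J3  (source Se1 imposes e)
β1 stroke→J2  (J3: last free bond brings flow in)
β3 stroke→J2  (C1 outputs effort q/C1)
β0 stroke→J1  (J2 needs exactly one f-in)
β4 stroke→I1  (J1 effort already set via bond 0)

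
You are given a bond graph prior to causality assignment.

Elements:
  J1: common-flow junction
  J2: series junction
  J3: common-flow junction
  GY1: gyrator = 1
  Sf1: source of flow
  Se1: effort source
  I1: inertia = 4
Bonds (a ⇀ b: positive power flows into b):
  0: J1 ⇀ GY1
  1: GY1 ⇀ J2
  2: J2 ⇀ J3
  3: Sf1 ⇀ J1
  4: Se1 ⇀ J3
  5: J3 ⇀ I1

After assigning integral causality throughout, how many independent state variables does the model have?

1  (I1 all integral)

β3 →Sf1  (Sf1 (Sf) sets flow on bond)
β4 →J3  (source Se1 imposes e)
β0 →J1  (J1: bond 3 brought flow, rest push out)
β1 →J2  (through GY1, causality inverts; strokes same side of GY1)
β2 →J3  (J2: last free bond brings flow in)
β5 →I1  (J3 needs exactly one f-in)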